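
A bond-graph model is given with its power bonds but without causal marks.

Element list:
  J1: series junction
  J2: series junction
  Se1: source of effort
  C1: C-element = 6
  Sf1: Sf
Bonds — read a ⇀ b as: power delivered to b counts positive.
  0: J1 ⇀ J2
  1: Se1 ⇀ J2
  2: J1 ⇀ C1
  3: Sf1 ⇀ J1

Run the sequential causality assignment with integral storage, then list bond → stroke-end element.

b1 →J2  (Se1 fixes effort; stroke away)
b3 →Sf1  (Sf1 fixes flow; stroke at Sf1)
b0 →J1  (common-f at J1 fixed by 3)
b2 →J1  (common-f at J1 fixed by 3)

#0 →J1
#1 →J2
#2 →J1
#3 →Sf1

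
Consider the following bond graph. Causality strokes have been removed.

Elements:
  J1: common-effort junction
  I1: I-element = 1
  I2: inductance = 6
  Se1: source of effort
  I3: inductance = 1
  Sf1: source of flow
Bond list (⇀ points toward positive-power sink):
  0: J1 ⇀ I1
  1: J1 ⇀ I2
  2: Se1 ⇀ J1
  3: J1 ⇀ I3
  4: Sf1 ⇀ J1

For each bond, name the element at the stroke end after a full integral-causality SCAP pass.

b2 stroke→J1  (Se1 (Se) sets effort on bond)
b4 stroke→Sf1  (source Sf1 imposes f)
b0 stroke→I1  (0-jn J1 has e-setter on 2)
b1 stroke→I2  (J1 effort already set via bond 2)
b3 stroke→I3  (J1 effort already set via bond 2)

b0 →I1
b1 →I2
b2 →J1
b3 →I3
b4 →Sf1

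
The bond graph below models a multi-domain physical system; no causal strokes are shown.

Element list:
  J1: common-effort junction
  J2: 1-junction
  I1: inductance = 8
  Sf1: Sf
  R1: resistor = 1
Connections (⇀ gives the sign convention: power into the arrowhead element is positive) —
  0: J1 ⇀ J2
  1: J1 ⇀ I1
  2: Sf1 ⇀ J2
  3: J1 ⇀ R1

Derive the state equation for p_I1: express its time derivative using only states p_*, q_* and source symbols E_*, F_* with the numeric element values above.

dp_I1/dt = -F_Sf1 - p_I1/8

#2 stroke at Sf1  (Sf1 fixes flow; stroke at Sf1)
#0 stroke at J2  (J2 flow already set via bond 2)
#1 stroke at I1  (I1 outputs flow p/I1)
#3 stroke at J1  (closing 0-jn rule on J1)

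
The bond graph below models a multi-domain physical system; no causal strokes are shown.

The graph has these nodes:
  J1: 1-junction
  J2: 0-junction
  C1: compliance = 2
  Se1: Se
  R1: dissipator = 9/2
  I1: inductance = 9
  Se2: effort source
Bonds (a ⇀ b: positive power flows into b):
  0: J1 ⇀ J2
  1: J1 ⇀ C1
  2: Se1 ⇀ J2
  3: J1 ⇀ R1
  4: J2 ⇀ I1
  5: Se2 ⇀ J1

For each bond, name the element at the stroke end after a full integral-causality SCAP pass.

bond 2 |J2  (Se1 fixes effort; stroke away)
bond 5 |J1  (Se2: effort source, stroke at far end)
bond 0 |J1  (0-jn J2 has e-setter on 2)
bond 4 |I1  (common-e at J2 fixed by 2)
bond 1 |J1  (prefer integral on C1)
bond 3 |R1  (J1 needs exactly one f-in)

β0 →J1
β1 →J1
β2 →J2
β3 →R1
β4 →I1
β5 →J1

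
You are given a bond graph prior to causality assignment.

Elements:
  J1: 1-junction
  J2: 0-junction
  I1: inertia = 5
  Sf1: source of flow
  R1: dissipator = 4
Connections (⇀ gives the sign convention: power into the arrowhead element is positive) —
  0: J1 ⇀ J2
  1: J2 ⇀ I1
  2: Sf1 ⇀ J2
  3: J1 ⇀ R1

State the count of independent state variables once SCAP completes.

1  (I1 all integral)

b2 |Sf1  (Sf1 fixes flow; stroke at Sf1)
b1 |I1  (I1 outputs flow p/I1)
b0 |J2  (J2 needs exactly one e-in)
b3 |J1  (J1: bond 0 brought flow, rest push out)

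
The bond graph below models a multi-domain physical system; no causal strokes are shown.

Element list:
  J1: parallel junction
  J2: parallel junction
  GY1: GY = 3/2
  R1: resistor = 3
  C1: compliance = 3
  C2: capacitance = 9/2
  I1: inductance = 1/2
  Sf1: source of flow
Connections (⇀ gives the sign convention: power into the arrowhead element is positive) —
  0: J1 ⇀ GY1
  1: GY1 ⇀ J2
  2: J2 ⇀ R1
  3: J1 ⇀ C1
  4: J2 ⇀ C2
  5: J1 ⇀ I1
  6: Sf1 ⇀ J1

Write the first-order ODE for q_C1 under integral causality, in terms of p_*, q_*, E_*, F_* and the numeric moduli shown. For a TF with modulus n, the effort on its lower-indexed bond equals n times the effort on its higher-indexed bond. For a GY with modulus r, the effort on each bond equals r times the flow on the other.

dq_C1/dt = F_Sf1 - 2*p_I1 - 4*q_C2/27

β6 →Sf1  (source Sf1 imposes f)
β3 →J1  (C1: C, integral causality)
β0 →GY1  (J1 effort already set via bond 3)
β5 →I1  (J1 effort already set via bond 3)
β1 →GY1  (GY1 both-in/both-out from 0)
β4 →J2  (C2 outputs effort q/C2)
β2 →R1  (J2: bond 4 brought effort, rest push out)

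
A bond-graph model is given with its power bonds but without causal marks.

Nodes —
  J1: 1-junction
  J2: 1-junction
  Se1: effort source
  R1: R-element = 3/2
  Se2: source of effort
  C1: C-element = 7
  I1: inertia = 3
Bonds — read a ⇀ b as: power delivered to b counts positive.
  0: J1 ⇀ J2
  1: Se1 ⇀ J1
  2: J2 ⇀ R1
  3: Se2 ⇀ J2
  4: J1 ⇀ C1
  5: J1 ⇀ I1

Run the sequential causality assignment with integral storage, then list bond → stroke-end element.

#1 stroke→J1  (Se1: effort source, stroke at far end)
#3 stroke→J2  (Se2 (Se) sets effort on bond)
#4 stroke→J1  (prefer integral on C1)
#5 stroke→I1  (I1: I, integral causality)
#0 stroke→J1  (common-f at J1 fixed by 5)
#2 stroke→J2  (1-jn J2 has f-setter on 0)

#0 stroke→J1
#1 stroke→J1
#2 stroke→J2
#3 stroke→J2
#4 stroke→J1
#5 stroke→I1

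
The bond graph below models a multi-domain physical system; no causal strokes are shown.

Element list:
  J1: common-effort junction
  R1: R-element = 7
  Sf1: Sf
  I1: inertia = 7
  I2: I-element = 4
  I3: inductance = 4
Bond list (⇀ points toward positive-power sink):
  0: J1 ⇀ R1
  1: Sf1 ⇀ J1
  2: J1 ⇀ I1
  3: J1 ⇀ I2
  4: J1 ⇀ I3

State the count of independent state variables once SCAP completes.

β1 stroke→Sf1  (Sf1: flow source, stroke at near end)
β2 stroke→I1  (I1 integral (f out))
β3 stroke→I2  (I2 integral (f out))
β4 stroke→I3  (I3: I, integral causality)
β0 stroke→J1  (closing 0-jn rule on J1)

3  (I1, I2, I3 all integral)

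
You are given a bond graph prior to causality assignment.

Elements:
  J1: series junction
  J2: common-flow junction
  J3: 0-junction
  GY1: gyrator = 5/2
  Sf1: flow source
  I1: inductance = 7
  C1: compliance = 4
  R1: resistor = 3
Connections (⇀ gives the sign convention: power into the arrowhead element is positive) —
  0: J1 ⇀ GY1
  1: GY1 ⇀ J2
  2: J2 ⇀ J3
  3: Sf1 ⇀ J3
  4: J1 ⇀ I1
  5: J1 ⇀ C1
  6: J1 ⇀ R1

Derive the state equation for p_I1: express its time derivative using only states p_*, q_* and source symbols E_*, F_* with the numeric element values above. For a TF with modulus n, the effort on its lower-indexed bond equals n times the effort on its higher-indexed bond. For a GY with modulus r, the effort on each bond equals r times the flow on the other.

b3 stroke→Sf1  (Sf1: flow source, stroke at near end)
b2 stroke→J3  (J3: last free bond brings effort in)
b1 stroke→J2  (common-f at J2 fixed by 2)
b0 stroke→J1  (GY1: gyrator matches bond 1)
b4 stroke→I1  (I1 outputs flow p/I1)
b5 stroke→J1  (1-jn J1 has f-setter on 4)
b6 stroke→J1  (1-jn J1 has f-setter on 4)

dp_I1/dt = 5*F_Sf1/2 - 3*p_I1/7 - q_C1/4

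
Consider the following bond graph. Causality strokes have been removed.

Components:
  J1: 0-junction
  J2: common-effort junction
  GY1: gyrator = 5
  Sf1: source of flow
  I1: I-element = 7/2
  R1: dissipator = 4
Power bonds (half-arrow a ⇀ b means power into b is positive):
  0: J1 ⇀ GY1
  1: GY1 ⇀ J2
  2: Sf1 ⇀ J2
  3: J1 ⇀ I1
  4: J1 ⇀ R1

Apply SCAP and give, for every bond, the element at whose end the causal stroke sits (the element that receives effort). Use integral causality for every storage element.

b2 stroke→Sf1  (source Sf1 imposes f)
b1 stroke→J2  (closing 0-jn rule on J2)
b0 stroke→J1  (GY GY1: same side as bond 1)
b3 stroke→I1  (J1: bond 0 brought effort, rest push out)
b4 stroke→R1  (0-jn J1 has e-setter on 0)

β0 stroke at J1
β1 stroke at J2
β2 stroke at Sf1
β3 stroke at I1
β4 stroke at R1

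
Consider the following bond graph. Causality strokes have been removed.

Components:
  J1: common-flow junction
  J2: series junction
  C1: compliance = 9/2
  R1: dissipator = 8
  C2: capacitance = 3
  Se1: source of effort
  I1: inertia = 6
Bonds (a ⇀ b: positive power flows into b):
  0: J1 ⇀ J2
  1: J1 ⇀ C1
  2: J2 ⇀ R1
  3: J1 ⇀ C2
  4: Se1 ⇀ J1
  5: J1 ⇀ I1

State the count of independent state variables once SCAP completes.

3  (C1, C2, I1 all integral)

#4 →J1  (Se1 (Se) sets effort on bond)
#1 →J1  (C1 outputs effort q/C1)
#3 →J1  (C2 outputs effort q/C2)
#5 →I1  (I1 outputs flow p/I1)
#0 →J1  (1-jn J1 has f-setter on 5)
#2 →J2  (J2: bond 0 brought flow, rest push out)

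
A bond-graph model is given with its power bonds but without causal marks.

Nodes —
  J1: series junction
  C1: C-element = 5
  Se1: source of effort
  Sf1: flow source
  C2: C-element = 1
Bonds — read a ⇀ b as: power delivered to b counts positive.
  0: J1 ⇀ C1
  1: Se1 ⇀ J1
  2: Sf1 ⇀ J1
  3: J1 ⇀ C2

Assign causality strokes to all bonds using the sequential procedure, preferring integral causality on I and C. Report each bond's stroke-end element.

b0 stroke→J1
b1 stroke→J1
b2 stroke→Sf1
b3 stroke→J1

b1 |J1  (Se1 (Se) sets effort on bond)
b2 |Sf1  (source Sf1 imposes f)
b0 |J1  (J1 flow already set via bond 2)
b3 |J1  (common-f at J1 fixed by 2)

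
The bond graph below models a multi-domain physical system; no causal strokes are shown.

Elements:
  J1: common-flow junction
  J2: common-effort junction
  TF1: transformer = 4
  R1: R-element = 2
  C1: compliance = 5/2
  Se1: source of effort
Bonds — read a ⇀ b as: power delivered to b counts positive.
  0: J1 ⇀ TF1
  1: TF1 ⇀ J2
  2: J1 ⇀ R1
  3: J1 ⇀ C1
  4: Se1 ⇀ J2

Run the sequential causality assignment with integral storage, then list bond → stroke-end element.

#4 stroke→J2  (source Se1 imposes e)
#1 stroke→TF1  (J2: bond 4 brought effort, rest push out)
#0 stroke→J1  (TF1 one-in-one-out from 1)
#3 stroke→J1  (prefer integral on C1)
#2 stroke→R1  (J1: last free bond brings flow in)

b0 stroke at J1
b1 stroke at TF1
b2 stroke at R1
b3 stroke at J1
b4 stroke at J2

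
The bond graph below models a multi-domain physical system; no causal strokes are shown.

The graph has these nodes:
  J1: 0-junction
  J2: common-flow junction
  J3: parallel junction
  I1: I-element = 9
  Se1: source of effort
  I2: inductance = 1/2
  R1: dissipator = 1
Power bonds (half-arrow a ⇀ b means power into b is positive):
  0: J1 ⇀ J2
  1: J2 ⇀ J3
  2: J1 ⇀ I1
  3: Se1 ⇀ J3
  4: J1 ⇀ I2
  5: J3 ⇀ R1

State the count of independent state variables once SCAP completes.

β3 →J3  (Se1 fixes effort; stroke away)
β1 →J2  (J3: bond 3 brought effort, rest push out)
β5 →R1  (J3: bond 3 brought effort, rest push out)
β0 →J1  (J2: last free bond brings flow in)
β2 →I1  (J1 effort already set via bond 0)
β4 →I2  (0-jn J1 has e-setter on 0)

2  (I1, I2 all integral)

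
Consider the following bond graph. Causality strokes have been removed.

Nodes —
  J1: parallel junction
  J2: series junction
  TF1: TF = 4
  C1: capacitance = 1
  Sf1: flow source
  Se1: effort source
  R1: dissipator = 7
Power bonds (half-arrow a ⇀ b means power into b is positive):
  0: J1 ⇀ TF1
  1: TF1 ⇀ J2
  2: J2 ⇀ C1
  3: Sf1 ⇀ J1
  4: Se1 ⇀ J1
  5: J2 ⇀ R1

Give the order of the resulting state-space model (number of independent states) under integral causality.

1  (C1 all integral)

b3 |Sf1  (Sf1: flow source, stroke at near end)
b4 |J1  (Se1 fixes effort; stroke away)
b0 |TF1  (J1 effort already set via bond 4)
b1 |J2  (TF1: transformer flips bond 0)
b2 |J2  (C1 outputs effort q/C1)
b5 |R1  (closing 1-jn rule on J2)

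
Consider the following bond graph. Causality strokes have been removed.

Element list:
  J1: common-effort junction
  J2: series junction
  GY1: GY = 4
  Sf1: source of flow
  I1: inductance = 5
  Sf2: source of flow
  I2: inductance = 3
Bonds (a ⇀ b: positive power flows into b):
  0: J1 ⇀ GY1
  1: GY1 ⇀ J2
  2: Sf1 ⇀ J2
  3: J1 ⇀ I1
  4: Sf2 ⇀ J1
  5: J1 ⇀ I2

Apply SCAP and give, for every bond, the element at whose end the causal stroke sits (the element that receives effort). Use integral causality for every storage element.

b2 stroke at Sf1  (Sf1 fixes flow; stroke at Sf1)
b4 stroke at Sf2  (Sf2: flow source, stroke at near end)
b1 stroke at J2  (J2: bond 2 brought flow, rest push out)
b0 stroke at J1  (through GY1, causality inverts; strokes same side of GY1)
b3 stroke at I1  (J1: bond 0 brought effort, rest push out)
b5 stroke at I2  (J1 effort already set via bond 0)

β0 stroke→J1
β1 stroke→J2
β2 stroke→Sf1
β3 stroke→I1
β4 stroke→Sf2
β5 stroke→I2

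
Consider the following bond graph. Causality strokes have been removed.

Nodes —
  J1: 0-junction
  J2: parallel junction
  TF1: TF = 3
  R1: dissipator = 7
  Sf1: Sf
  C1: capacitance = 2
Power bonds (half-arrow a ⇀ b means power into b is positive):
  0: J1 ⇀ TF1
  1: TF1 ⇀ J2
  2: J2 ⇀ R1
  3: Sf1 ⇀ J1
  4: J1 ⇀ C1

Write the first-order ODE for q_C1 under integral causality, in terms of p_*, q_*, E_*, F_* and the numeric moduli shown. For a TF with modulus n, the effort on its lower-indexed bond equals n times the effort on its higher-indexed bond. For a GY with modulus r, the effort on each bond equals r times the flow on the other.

dq_C1/dt = F_Sf1 - q_C1/126

β3 stroke at Sf1  (source Sf1 imposes f)
β4 stroke at J1  (prefer integral on C1)
β0 stroke at TF1  (J1: bond 4 brought effort, rest push out)
β1 stroke at J2  (through TF1, causality passes straight; one stroke at TF1)
β2 stroke at R1  (J2: bond 1 brought effort, rest push out)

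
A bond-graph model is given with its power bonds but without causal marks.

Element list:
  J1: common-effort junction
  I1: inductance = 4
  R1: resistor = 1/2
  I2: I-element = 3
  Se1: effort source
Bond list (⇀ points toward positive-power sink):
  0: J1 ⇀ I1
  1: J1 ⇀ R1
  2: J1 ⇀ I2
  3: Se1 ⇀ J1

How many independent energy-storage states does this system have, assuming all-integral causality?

2  (I1, I2 all integral)

bond 3 stroke→J1  (Se1 (Se) sets effort on bond)
bond 0 stroke→I1  (common-e at J1 fixed by 3)
bond 1 stroke→R1  (common-e at J1 fixed by 3)
bond 2 stroke→I2  (common-e at J1 fixed by 3)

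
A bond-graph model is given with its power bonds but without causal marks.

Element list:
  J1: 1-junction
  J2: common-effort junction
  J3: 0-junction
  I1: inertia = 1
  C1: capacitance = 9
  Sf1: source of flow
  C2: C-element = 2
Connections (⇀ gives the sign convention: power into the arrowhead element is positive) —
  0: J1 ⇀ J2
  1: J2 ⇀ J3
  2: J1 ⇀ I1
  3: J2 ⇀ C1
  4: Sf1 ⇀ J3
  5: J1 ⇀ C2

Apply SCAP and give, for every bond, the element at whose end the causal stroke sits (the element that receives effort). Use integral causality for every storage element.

b0 |J1
b1 |J3
b2 |I1
b3 |J2
b4 |Sf1
b5 |J1

bond 4 stroke→Sf1  (Sf1 fixes flow; stroke at Sf1)
bond 1 stroke→J3  (only one effort-in slot at J3)
bond 2 stroke→I1  (I1: I, integral causality)
bond 0 stroke→J1  (1-jn J1 has f-setter on 2)
bond 5 stroke→J1  (J1 flow already set via bond 2)
bond 3 stroke→J2  (J2 needs exactly one e-in)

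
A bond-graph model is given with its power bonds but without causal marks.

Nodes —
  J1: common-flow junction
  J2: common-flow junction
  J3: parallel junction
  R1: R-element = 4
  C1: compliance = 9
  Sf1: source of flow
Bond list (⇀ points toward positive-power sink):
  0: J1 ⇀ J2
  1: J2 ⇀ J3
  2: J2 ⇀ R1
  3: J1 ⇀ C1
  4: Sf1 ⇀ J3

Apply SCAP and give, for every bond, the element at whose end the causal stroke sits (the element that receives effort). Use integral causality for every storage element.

bond 4 |Sf1  (Sf1 (Sf) sets flow on bond)
bond 1 |J3  (J3: last free bond brings effort in)
bond 0 |J2  (1-jn J2 has f-setter on 1)
bond 2 |J2  (J2 flow already set via bond 1)
bond 3 |J1  (J1 flow already set via bond 0)

b0 stroke at J2
b1 stroke at J3
b2 stroke at J2
b3 stroke at J1
b4 stroke at Sf1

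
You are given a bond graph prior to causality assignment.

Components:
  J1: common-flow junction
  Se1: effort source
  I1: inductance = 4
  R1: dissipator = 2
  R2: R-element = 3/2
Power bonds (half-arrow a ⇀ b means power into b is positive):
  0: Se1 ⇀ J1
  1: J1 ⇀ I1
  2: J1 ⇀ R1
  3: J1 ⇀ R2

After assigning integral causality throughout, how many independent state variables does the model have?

1  (I1 all integral)

b0 stroke at J1  (source Se1 imposes e)
b1 stroke at I1  (I1: I, integral causality)
b2 stroke at J1  (J1: bond 1 brought flow, rest push out)
b3 stroke at J1  (J1 flow already set via bond 1)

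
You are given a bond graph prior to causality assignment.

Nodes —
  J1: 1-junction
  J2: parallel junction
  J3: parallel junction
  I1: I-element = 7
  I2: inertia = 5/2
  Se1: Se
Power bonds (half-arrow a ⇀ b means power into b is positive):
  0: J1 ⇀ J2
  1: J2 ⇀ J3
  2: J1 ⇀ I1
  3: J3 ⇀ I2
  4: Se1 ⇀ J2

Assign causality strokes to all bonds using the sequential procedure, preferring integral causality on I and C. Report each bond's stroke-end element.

bond 0 stroke→J1
bond 1 stroke→J3
bond 2 stroke→I1
bond 3 stroke→I2
bond 4 stroke→J2

b4 stroke→J2  (Se1 fixes effort; stroke away)
b0 stroke→J1  (J2 effort already set via bond 4)
b1 stroke→J3  (common-e at J2 fixed by 4)
b3 stroke→I2  (J3 effort already set via bond 1)
b2 stroke→I1  (J1 needs exactly one f-in)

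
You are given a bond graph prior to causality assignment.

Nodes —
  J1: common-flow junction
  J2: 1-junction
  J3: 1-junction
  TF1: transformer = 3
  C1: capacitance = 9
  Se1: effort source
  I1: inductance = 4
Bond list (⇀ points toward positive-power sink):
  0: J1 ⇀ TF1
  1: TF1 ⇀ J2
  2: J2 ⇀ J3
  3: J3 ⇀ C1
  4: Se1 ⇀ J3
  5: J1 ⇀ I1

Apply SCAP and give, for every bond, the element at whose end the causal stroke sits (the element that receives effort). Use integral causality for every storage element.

β0 stroke at J1
β1 stroke at TF1
β2 stroke at J2
β3 stroke at J3
β4 stroke at J3
β5 stroke at I1

β4 stroke at J3  (Se1 fixes effort; stroke away)
β3 stroke at J3  (prefer integral on C1)
β2 stroke at J2  (closing 1-jn rule on J3)
β1 stroke at TF1  (J2: last free bond brings flow in)
β0 stroke at J1  (TF1: transformer flips bond 1)
β5 stroke at I1  (only one flow-in slot at J1)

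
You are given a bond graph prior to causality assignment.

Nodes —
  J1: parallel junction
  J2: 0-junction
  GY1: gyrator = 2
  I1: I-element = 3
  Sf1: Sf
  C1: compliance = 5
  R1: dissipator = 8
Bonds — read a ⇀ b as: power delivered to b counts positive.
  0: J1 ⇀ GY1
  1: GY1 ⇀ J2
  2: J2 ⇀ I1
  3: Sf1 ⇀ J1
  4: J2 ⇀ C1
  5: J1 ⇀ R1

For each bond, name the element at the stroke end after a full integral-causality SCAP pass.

bond 0 stroke at GY1
bond 1 stroke at GY1
bond 2 stroke at I1
bond 3 stroke at Sf1
bond 4 stroke at J2
bond 5 stroke at J1

β3 →Sf1  (Sf1 fixes flow; stroke at Sf1)
β2 →I1  (prefer integral on I1)
β4 →J2  (C1 outputs effort q/C1)
β1 →GY1  (0-jn J2 has e-setter on 4)
β0 →GY1  (GY GY1: same side as bond 1)
β5 →J1  (only one effort-in slot at J1)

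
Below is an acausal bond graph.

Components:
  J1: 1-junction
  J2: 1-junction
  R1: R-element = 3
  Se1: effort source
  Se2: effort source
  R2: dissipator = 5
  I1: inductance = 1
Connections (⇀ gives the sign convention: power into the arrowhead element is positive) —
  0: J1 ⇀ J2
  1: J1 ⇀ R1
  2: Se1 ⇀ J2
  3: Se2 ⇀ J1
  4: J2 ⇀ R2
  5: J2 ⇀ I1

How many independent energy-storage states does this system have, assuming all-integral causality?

1  (I1 all integral)

b2 stroke→J2  (Se1 (Se) sets effort on bond)
b3 stroke→J1  (source Se2 imposes e)
b5 stroke→I1  (prefer integral on I1)
b0 stroke→J2  (1-jn J2 has f-setter on 5)
b4 stroke→J2  (J2 flow already set via bond 5)
b1 stroke→J1  (J1: bond 0 brought flow, rest push out)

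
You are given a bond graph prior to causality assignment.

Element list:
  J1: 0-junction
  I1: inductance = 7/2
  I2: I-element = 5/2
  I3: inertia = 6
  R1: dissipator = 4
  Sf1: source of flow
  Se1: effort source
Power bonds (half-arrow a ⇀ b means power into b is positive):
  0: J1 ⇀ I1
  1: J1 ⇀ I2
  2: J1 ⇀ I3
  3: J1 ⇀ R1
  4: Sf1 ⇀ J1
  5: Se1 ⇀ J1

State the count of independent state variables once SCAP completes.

bond 4 |Sf1  (Sf1 (Sf) sets flow on bond)
bond 5 |J1  (Se1 (Se) sets effort on bond)
bond 0 |I1  (J1: bond 5 brought effort, rest push out)
bond 1 |I2  (common-e at J1 fixed by 5)
bond 2 |I3  (0-jn J1 has e-setter on 5)
bond 3 |R1  (J1 effort already set via bond 5)

3  (I1, I2, I3 all integral)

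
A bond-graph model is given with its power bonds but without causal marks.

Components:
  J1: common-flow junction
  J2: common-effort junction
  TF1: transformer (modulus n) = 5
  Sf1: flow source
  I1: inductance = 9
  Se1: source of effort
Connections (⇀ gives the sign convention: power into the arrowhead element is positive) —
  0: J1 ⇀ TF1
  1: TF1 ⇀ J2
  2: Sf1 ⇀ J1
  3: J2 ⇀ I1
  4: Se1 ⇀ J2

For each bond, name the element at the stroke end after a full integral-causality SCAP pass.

#0 →J1
#1 →TF1
#2 →Sf1
#3 →I1
#4 →J2

b2 stroke at Sf1  (source Sf1 imposes f)
b4 stroke at J2  (Se1 fixes effort; stroke away)
b0 stroke at J1  (1-jn J1 has f-setter on 2)
b1 stroke at TF1  (0-jn J2 has e-setter on 4)
b3 stroke at I1  (J2 effort already set via bond 4)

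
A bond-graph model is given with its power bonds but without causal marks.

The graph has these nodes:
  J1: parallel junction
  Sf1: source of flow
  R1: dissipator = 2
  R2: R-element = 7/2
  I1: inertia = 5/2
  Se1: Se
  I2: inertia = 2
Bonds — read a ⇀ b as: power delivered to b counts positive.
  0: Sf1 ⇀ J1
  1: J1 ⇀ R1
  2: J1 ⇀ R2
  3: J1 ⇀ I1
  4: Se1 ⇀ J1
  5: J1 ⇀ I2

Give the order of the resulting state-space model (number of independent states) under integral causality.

2  (I1, I2 all integral)

β0 |Sf1  (Sf1 (Sf) sets flow on bond)
β4 |J1  (Se1 fixes effort; stroke away)
β1 |R1  (0-jn J1 has e-setter on 4)
β2 |R2  (J1: bond 4 brought effort, rest push out)
β3 |I1  (0-jn J1 has e-setter on 4)
β5 |I2  (common-e at J1 fixed by 4)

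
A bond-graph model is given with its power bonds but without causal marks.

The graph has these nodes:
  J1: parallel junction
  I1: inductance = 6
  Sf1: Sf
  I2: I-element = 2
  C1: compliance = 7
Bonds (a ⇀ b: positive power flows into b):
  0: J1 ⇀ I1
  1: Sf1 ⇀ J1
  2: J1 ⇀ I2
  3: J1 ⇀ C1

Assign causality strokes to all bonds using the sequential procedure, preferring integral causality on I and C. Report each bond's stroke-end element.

β0 stroke→I1
β1 stroke→Sf1
β2 stroke→I2
β3 stroke→J1

#1 →Sf1  (Sf1 (Sf) sets flow on bond)
#0 →I1  (I1: I, integral causality)
#2 →I2  (prefer integral on I2)
#3 →J1  (J1: last free bond brings effort in)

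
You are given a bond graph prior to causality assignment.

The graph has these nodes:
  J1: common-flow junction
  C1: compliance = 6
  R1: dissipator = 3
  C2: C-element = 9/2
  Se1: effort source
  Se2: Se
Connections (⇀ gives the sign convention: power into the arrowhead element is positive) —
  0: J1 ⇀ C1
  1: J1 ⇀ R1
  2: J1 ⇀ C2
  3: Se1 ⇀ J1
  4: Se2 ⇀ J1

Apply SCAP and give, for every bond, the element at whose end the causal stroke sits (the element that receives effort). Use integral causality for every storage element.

β0 |J1
β1 |R1
β2 |J1
β3 |J1
β4 |J1

#3 stroke→J1  (Se1 (Se) sets effort on bond)
#4 stroke→J1  (source Se2 imposes e)
#0 stroke→J1  (prefer integral on C1)
#2 stroke→J1  (prefer integral on C2)
#1 stroke→R1  (closing 1-jn rule on J1)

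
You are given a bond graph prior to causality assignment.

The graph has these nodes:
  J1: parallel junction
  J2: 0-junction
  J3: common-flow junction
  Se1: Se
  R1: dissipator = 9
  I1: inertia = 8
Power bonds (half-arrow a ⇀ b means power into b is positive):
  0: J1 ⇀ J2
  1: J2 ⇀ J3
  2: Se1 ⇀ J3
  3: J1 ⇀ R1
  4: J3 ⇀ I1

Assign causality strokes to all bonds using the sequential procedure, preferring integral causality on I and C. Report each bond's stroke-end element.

bond 2 stroke→J3  (Se1 fixes effort; stroke away)
bond 4 stroke→I1  (I1: I, integral causality)
bond 1 stroke→J3  (J3: bond 4 brought flow, rest push out)
bond 0 stroke→J2  (closing 0-jn rule on J2)
bond 3 stroke→J1  (only one effort-in slot at J1)

β0 →J2
β1 →J3
β2 →J3
β3 →J1
β4 →I1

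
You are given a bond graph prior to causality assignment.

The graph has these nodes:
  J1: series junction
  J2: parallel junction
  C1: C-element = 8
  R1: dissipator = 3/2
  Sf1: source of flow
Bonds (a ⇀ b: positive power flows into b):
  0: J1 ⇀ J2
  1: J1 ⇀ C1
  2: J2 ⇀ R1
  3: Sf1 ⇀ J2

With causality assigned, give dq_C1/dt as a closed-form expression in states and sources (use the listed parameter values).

dq_C1/dt = -F_Sf1 - q_C1/12

b3 |Sf1  (Sf1: flow source, stroke at near end)
b1 |J1  (C1 outputs effort q/C1)
b0 |J2  (closing 1-jn rule on J1)
b2 |R1  (J2 effort already set via bond 0)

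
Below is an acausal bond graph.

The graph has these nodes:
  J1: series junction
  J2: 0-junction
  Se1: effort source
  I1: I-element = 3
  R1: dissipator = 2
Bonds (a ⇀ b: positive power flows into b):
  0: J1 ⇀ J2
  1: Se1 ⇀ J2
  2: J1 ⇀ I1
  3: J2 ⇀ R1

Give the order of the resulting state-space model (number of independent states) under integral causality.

1  (I1 all integral)

bond 1 |J2  (Se1 (Se) sets effort on bond)
bond 0 |J1  (J2 effort already set via bond 1)
bond 3 |R1  (J2: bond 1 brought effort, rest push out)
bond 2 |I1  (J1 needs exactly one f-in)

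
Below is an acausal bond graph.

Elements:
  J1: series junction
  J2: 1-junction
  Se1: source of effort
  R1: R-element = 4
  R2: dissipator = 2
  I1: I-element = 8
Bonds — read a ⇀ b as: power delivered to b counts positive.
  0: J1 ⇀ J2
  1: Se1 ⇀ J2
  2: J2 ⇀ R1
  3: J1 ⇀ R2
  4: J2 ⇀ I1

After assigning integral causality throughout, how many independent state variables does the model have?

1  (I1 all integral)

b1 →J2  (source Se1 imposes e)
b4 →I1  (I1: I, integral causality)
b0 →J2  (common-f at J2 fixed by 4)
b2 →J2  (J2: bond 4 brought flow, rest push out)
b3 →J1  (1-jn J1 has f-setter on 0)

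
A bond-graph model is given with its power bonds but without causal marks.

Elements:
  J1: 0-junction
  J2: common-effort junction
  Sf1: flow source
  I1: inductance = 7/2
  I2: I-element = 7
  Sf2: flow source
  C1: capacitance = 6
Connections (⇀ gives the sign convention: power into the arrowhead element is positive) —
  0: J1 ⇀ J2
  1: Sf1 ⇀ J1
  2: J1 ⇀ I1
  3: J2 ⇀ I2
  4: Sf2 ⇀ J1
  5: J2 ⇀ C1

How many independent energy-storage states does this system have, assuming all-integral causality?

3  (C1, I1, I2 all integral)

#1 stroke at Sf1  (Sf1: flow source, stroke at near end)
#4 stroke at Sf2  (Sf2 fixes flow; stroke at Sf2)
#2 stroke at I1  (I1 outputs flow p/I1)
#0 stroke at J1  (J1: last free bond brings effort in)
#3 stroke at I2  (I2 integral (f out))
#5 stroke at J2  (J2: last free bond brings effort in)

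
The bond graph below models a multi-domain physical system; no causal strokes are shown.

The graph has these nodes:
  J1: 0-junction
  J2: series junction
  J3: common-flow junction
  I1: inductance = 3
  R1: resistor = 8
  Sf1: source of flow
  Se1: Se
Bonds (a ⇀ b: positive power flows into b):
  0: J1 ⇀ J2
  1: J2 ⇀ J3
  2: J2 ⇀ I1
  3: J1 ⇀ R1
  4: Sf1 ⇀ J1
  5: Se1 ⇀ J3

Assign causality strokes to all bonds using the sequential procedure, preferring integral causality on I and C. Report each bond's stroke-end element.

b0 |J2
b1 |J2
b2 |I1
b3 |J1
b4 |Sf1
b5 |J3

#4 stroke at Sf1  (Sf1: flow source, stroke at near end)
#5 stroke at J3  (Se1: effort source, stroke at far end)
#1 stroke at J2  (J3: last free bond brings flow in)
#2 stroke at I1  (I1 outputs flow p/I1)
#0 stroke at J2  (common-f at J2 fixed by 2)
#3 stroke at J1  (closing 0-jn rule on J1)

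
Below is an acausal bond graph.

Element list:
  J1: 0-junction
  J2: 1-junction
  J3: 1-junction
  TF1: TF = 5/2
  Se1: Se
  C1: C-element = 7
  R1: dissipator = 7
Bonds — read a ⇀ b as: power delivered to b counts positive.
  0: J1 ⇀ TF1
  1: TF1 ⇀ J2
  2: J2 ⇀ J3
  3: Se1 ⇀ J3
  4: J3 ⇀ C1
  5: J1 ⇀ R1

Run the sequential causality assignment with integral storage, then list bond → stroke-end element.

#0 →J1
#1 →TF1
#2 →J2
#3 →J3
#4 →J3
#5 →R1

b3 |J3  (Se1: effort source, stroke at far end)
b4 |J3  (prefer integral on C1)
b2 |J2  (J3: last free bond brings flow in)
b1 |TF1  (closing 1-jn rule on J2)
b0 |J1  (TF1: transformer flips bond 1)
b5 |R1  (J1 effort already set via bond 0)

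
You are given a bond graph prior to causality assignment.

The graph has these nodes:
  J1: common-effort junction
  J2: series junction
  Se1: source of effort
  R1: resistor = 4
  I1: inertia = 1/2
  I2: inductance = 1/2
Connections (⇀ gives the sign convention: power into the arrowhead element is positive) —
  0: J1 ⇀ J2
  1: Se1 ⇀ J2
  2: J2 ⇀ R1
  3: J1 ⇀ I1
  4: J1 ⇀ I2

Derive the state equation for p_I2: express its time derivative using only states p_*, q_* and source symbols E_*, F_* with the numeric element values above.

bond 1 |J2  (Se1 fixes effort; stroke away)
bond 3 |I1  (I1 outputs flow p/I1)
bond 4 |I2  (I2 integral (f out))
bond 0 |J1  (only one effort-in slot at J1)
bond 2 |J2  (J2 flow already set via bond 0)

dp_I2/dt = -E_Se1 - 8*p_I1 - 8*p_I2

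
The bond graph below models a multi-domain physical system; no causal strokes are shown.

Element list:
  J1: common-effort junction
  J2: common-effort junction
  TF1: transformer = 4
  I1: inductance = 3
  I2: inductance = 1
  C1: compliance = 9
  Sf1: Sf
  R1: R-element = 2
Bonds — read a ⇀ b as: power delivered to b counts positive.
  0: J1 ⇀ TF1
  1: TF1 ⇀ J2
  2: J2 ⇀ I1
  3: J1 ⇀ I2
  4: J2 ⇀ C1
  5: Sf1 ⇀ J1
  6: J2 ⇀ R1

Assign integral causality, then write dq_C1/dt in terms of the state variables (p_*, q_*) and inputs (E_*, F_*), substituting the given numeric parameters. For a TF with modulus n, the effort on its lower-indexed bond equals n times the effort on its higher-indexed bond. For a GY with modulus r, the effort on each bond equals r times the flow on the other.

#5 stroke at Sf1  (source Sf1 imposes f)
#2 stroke at I1  (I1 integral (f out))
#3 stroke at I2  (prefer integral on I2)
#0 stroke at J1  (J1 needs exactly one e-in)
#1 stroke at TF1  (through TF1, causality passes straight; one stroke at TF1)
#4 stroke at J2  (C1: C, integral causality)
#6 stroke at R1  (common-e at J2 fixed by 4)

dq_C1/dt = 4*F_Sf1 - p_I1/3 - 4*p_I2 - q_C1/18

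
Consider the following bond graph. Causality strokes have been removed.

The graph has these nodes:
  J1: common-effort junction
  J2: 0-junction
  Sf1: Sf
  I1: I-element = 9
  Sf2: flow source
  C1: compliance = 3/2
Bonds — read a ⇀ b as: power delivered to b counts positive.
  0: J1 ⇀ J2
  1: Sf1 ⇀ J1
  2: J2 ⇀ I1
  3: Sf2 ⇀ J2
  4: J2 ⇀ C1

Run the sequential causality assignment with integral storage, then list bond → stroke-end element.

b0 stroke at J1
b1 stroke at Sf1
b2 stroke at I1
b3 stroke at Sf2
b4 stroke at J2

β1 →Sf1  (source Sf1 imposes f)
β3 →Sf2  (Sf2 fixes flow; stroke at Sf2)
β0 →J1  (J1 needs exactly one e-in)
β2 →I1  (I1: I, integral causality)
β4 →J2  (only one effort-in slot at J2)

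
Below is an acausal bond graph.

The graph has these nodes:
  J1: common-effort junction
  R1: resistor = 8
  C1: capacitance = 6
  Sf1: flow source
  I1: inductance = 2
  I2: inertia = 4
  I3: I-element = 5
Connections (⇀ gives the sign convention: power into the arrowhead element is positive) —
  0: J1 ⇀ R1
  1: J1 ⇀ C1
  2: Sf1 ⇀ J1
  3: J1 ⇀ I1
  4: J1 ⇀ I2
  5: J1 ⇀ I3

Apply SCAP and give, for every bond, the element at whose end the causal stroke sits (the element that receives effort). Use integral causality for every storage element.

β2 →Sf1  (source Sf1 imposes f)
β1 →J1  (C1 outputs effort q/C1)
β0 →R1  (common-e at J1 fixed by 1)
β3 →I1  (J1: bond 1 brought effort, rest push out)
β4 →I2  (J1: bond 1 brought effort, rest push out)
β5 →I3  (J1: bond 1 brought effort, rest push out)

b0 |R1
b1 |J1
b2 |Sf1
b3 |I1
b4 |I2
b5 |I3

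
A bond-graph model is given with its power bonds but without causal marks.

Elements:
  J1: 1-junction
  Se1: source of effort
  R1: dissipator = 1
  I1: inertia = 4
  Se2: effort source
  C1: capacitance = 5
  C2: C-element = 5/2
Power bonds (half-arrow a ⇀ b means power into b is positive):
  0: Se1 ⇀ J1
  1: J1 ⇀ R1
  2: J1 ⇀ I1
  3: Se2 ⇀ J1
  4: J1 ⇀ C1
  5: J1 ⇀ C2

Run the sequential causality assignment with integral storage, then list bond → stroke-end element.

bond 0 stroke at J1  (Se1 (Se) sets effort on bond)
bond 3 stroke at J1  (Se2: effort source, stroke at far end)
bond 2 stroke at I1  (I1 outputs flow p/I1)
bond 1 stroke at J1  (common-f at J1 fixed by 2)
bond 4 stroke at J1  (J1 flow already set via bond 2)
bond 5 stroke at J1  (J1 flow already set via bond 2)

β0 |J1
β1 |J1
β2 |I1
β3 |J1
β4 |J1
β5 |J1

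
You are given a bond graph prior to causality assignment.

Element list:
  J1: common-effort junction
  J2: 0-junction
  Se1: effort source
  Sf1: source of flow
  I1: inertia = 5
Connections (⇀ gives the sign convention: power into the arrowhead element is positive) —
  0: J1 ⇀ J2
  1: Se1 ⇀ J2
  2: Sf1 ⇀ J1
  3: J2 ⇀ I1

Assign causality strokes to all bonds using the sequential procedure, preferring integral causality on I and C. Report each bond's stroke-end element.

β1 stroke at J2  (Se1 (Se) sets effort on bond)
β2 stroke at Sf1  (source Sf1 imposes f)
β0 stroke at J1  (closing 0-jn rule on J1)
β3 stroke at I1  (J2: bond 1 brought effort, rest push out)

β0 stroke at J1
β1 stroke at J2
β2 stroke at Sf1
β3 stroke at I1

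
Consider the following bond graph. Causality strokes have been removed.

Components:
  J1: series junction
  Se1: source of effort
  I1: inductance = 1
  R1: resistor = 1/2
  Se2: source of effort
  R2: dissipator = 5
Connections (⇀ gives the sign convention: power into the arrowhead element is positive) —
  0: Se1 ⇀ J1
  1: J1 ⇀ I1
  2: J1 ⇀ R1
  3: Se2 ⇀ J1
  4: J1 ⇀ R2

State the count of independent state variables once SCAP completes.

1  (I1 all integral)

b0 →J1  (source Se1 imposes e)
b3 →J1  (source Se2 imposes e)
b1 →I1  (I1 integral (f out))
b2 →J1  (J1 flow already set via bond 1)
b4 →J1  (J1 flow already set via bond 1)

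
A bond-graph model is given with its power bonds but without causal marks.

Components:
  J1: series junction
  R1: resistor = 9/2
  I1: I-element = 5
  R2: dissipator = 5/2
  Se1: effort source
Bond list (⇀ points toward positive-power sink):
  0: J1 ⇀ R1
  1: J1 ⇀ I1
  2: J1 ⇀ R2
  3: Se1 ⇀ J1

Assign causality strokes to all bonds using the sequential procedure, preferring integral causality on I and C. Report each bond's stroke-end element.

β0 stroke→J1
β1 stroke→I1
β2 stroke→J1
β3 stroke→J1

β3 stroke→J1  (Se1: effort source, stroke at far end)
β1 stroke→I1  (I1: I, integral causality)
β0 stroke→J1  (J1: bond 1 brought flow, rest push out)
β2 stroke→J1  (common-f at J1 fixed by 1)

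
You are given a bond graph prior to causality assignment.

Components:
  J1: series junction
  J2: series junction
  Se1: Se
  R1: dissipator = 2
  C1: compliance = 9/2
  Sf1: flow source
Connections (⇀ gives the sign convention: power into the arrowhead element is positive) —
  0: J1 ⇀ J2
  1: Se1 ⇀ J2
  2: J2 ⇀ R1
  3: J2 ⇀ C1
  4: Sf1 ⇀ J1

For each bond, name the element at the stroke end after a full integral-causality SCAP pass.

b1 →J2  (Se1: effort source, stroke at far end)
b4 →Sf1  (source Sf1 imposes f)
b0 →J1  (1-jn J1 has f-setter on 4)
b2 →J2  (J2: bond 0 brought flow, rest push out)
b3 →J2  (J2: bond 0 brought flow, rest push out)

bond 0 stroke→J1
bond 1 stroke→J2
bond 2 stroke→J2
bond 3 stroke→J2
bond 4 stroke→Sf1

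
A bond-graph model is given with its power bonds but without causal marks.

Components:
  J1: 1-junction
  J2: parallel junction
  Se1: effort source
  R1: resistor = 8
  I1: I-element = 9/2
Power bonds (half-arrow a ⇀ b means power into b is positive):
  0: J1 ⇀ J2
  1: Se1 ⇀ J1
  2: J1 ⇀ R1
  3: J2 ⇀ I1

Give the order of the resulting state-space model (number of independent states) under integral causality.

1  (I1 all integral)

bond 1 →J1  (Se1 (Se) sets effort on bond)
bond 3 →I1  (I1: I, integral causality)
bond 0 →J2  (J2 needs exactly one e-in)
bond 2 →J1  (common-f at J1 fixed by 0)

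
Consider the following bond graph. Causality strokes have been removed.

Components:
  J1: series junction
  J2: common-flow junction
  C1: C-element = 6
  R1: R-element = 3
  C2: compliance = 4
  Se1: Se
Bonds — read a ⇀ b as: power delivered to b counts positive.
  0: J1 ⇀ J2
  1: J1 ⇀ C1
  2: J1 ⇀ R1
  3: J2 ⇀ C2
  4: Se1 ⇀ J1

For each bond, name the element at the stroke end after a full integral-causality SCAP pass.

b4 stroke at J1  (Se1 fixes effort; stroke away)
b1 stroke at J1  (prefer integral on C1)
b3 stroke at J2  (prefer integral on C2)
b0 stroke at J1  (only one flow-in slot at J2)
b2 stroke at R1  (closing 1-jn rule on J1)

bond 0 →J1
bond 1 →J1
bond 2 →R1
bond 3 →J2
bond 4 →J1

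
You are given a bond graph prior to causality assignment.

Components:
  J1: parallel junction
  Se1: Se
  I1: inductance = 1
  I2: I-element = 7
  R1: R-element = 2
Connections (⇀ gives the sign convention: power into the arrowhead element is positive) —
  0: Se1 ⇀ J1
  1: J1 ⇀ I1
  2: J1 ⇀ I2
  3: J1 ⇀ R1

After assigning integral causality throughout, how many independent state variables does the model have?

bond 0 →J1  (Se1: effort source, stroke at far end)
bond 1 →I1  (J1: bond 0 brought effort, rest push out)
bond 2 →I2  (0-jn J1 has e-setter on 0)
bond 3 →R1  (0-jn J1 has e-setter on 0)

2  (I1, I2 all integral)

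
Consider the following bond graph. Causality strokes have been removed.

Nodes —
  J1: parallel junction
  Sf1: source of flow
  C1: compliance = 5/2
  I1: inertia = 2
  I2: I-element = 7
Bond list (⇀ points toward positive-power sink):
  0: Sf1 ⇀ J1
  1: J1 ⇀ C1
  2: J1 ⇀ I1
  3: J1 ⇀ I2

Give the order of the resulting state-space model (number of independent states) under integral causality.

β0 stroke at Sf1  (Sf1 (Sf) sets flow on bond)
β1 stroke at J1  (C1 integral (e out))
β2 stroke at I1  (J1 effort already set via bond 1)
β3 stroke at I2  (common-e at J1 fixed by 1)

3  (C1, I1, I2 all integral)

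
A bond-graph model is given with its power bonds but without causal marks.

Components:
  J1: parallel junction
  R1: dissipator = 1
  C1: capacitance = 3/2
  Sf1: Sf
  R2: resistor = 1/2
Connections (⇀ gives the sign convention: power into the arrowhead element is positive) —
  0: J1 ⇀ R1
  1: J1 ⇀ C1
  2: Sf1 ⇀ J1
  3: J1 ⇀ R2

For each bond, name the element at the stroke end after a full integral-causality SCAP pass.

bond 2 →Sf1  (Sf1: flow source, stroke at near end)
bond 1 →J1  (C1: C, integral causality)
bond 0 →R1  (J1 effort already set via bond 1)
bond 3 →R2  (J1 effort already set via bond 1)

bond 0 →R1
bond 1 →J1
bond 2 →Sf1
bond 3 →R2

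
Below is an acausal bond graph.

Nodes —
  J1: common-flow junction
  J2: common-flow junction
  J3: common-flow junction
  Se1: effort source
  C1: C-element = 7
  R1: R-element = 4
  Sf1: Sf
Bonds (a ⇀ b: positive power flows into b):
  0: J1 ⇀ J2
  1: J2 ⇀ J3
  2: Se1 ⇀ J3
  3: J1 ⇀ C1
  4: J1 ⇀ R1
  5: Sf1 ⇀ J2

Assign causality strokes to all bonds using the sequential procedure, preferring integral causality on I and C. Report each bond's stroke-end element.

bond 0 →J2
bond 1 →J2
bond 2 →J3
bond 3 →J1
bond 4 →J1
bond 5 →Sf1

β2 stroke at J3  (Se1 fixes effort; stroke away)
β5 stroke at Sf1  (Sf1 fixes flow; stroke at Sf1)
β0 stroke at J2  (1-jn J2 has f-setter on 5)
β1 stroke at J2  (J2: bond 5 brought flow, rest push out)
β3 stroke at J1  (1-jn J1 has f-setter on 0)
β4 stroke at J1  (J1 flow already set via bond 0)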